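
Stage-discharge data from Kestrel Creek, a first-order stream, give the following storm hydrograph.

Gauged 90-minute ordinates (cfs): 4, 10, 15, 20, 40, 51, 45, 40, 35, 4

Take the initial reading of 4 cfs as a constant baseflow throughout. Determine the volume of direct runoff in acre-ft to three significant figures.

Direct-runoff ordinates (Q − Q_b): 0.0, 6.0, 11.0, 16.0, 36.0, 47.0, 41.0, 36.0, 31.0, 0.0 cfs.
ΣQ_DR = 224.0 cfs.
With Δt = 1.5 h = 5400 s, V = ΣQ_DR · Δt = 224.0 × 5400 = 1.21 × 10^6 ft³ = 27.8 acre-ft.

V ≈ 27.8 acre-ft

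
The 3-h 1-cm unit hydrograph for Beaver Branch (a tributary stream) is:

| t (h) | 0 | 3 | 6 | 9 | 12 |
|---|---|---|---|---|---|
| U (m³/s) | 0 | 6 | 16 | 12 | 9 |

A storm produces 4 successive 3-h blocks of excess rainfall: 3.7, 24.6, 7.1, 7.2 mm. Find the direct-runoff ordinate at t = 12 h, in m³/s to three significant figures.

Q ≈ 48.5 m³/s

By discrete convolution, Q_j = Σ (P_i / 10 mm) · U_{j−i}.
At t = 12 h (j=4): Q = (3.7/10)·9 + (24.6/10)·12 + (7.1/10)·16 + (7.2/10)·6 = 48.5 m³/s.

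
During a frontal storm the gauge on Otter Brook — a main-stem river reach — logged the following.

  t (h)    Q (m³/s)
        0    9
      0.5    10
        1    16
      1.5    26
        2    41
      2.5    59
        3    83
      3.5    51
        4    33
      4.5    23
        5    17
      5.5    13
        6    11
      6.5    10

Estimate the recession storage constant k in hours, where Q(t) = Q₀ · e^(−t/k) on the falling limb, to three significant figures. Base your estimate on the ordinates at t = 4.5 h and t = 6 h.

k ≈ 2.03 h

On the falling limb, Q drops from 23 to 11 m³/s between t = 4.5 h and t = 6 h (Δt = 1.5 h).
k = −Δt / ln(Q₂/Q₁) = −1.5 / ln(11/23) = 2.03 h.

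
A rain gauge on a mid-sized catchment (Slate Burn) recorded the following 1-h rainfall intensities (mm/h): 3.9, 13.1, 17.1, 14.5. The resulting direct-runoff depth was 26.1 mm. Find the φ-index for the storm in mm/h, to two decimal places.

Only the 3 blocks with intensity above φ contribute runoff: 13.1, 17.1, 14.5 mm/h.
Σ(I−φ)·Δt = d  ⇒  (13.1+17.1+14.5 − 3φ)·1 = 26.1
φ = (44.70 − 26.1/1) / 3 = 6.20 mm/h.

φ ≈ 6.20 mm/h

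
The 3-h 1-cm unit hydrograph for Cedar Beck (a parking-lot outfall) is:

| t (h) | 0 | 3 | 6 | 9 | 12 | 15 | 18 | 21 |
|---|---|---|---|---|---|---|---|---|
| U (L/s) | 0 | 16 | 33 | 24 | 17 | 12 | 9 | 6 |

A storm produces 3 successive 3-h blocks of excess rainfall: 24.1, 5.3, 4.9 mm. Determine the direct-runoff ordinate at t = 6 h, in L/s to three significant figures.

Q ≈ 88.0 L/s

By discrete convolution, Q_j = Σ (P_i / 10 mm) · U_{j−i}.
At t = 6 h (j=2): Q = (24.1/10)·33 + (5.3/10)·16 + (4.9/10)·0 = 88.0 L/s.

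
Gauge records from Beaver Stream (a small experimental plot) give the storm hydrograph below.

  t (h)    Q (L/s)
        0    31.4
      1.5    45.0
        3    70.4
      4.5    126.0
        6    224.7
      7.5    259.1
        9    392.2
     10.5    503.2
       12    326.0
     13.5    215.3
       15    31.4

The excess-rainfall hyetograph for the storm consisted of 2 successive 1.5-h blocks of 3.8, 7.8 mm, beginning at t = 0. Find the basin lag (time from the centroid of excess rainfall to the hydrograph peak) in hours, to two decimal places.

Centroid of excess rainfall: t_c = Σ P_i·t̄_i / ΣP_i = 1.7586 h (block centres at 0.75, 2.25 h).
Hydrograph peak occurs at t = 10.5 h, so basin lag t_L = 10.5 − 1.7586 = 8.74 h.

t_L ≈ 8.74 h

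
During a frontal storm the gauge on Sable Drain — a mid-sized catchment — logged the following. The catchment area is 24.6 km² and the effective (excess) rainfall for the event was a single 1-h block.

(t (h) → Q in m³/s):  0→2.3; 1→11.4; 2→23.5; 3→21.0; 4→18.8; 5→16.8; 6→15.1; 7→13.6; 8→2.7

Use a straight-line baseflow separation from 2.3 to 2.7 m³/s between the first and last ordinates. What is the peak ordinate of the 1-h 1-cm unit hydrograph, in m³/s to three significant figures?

Direct runoff: 0.00, 9.05, 21.10, 18.55, 16.30, 14.25, 12.50, 10.95, 0.00 m³/s; ΣQ_DR = 102.7 m³/s, peak = 21.10 m³/s.
Runoff depth d = ΣQ_DR·Δt / A = 102.7 × 3600 / (24.6 km²) = 15.03 mm.
The 1-cm UH is the DRH scaled by (10 mm)/d, so U_p = 21.10 × 10/15.03 = 14.0 m³/s.

U_p ≈ 14.0 m³/s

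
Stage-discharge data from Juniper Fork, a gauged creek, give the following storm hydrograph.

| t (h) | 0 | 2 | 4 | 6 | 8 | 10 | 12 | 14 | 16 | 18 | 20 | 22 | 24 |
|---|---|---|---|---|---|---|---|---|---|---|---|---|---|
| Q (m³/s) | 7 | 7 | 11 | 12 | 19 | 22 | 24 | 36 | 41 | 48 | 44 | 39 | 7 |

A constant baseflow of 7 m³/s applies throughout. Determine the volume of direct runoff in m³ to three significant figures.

V ≈ 1.63 × 10^6 m³

Direct-runoff ordinates (Q − Q_b): 0.0, 0.0, 4.0, 5.0, 12.0, 15.0, 17.0, 29.0, 34.0, 41.0, 37.0, 32.0, 0.0 m³/s.
ΣQ_DR = 226.0 m³/s.
With Δt = 2 h = 7200 s, V = ΣQ_DR · Δt = 226.0 × 7200 = 1.63 × 10^6 m³.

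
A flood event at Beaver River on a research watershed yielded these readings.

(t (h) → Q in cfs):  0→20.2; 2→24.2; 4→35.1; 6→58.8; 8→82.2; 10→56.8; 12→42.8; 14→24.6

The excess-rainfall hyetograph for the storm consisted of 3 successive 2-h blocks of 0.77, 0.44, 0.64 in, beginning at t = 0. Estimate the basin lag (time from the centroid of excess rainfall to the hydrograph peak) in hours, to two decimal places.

Centroid of excess rainfall: t_c = Σ P_i·t̄_i / ΣP_i = 2.8595 h (block centres at 1, 3, 5 h).
Hydrograph peak occurs at t = 8 h, so basin lag t_L = 8 − 2.8595 = 5.14 h.

t_L ≈ 5.14 h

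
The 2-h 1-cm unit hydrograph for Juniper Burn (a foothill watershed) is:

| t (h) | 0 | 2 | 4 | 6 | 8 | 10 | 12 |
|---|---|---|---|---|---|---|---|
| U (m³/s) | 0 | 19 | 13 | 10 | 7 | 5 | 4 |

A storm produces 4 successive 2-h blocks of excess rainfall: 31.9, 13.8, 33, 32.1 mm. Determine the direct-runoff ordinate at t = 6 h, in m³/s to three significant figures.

Q ≈ 113 m³/s

By discrete convolution, Q_j = Σ (P_i / 10 mm) · U_{j−i}.
At t = 6 h (j=3): Q = (31.9/10)·10 + (13.8/10)·13 + (33/10)·19 + (32.1/10)·0 = 113 m³/s.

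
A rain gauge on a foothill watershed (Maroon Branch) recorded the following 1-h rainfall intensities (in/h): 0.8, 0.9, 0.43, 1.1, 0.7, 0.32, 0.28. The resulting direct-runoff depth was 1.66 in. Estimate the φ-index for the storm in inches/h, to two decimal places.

φ ≈ 0.46 in/h

Only the 4 blocks with intensity above φ contribute runoff: 0.8, 0.9, 1.1, 0.7 in/h.
Σ(I−φ)·Δt = d  ⇒  (0.8+0.9+1.1+0.7 − 4φ)·1 = 1.66
φ = (3.500 − 1.66/1) / 4 = 0.46 in/h.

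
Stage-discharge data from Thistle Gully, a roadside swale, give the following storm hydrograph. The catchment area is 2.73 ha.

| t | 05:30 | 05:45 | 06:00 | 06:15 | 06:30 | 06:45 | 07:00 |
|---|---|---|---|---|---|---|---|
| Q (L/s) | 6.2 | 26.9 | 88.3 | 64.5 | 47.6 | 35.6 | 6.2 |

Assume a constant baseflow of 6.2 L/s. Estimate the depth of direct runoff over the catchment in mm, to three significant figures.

d ≈ 7.65 mm

Direct runoff: 0.0, 20.7, 82.1, 58.3, 41.4, 29.4, 0.0 L/s; ΣQ_DR = 231.9 L/s.
V = ΣQ_DR · Δt = 231.9 × 900 s = 2.087 × 10^5 L.
Over A = 2.73 ha, depth = V / A = 7.65 mm.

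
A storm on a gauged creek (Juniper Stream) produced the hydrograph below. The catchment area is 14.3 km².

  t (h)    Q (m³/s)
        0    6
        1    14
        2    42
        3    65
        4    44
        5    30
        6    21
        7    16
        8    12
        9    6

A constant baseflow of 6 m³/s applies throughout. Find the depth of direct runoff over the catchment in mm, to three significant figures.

d ≈ 49.3 mm

Direct runoff: 0.0, 8.0, 36.0, 59.0, 38.0, 24.0, 15.0, 10.0, 6.0, 0.0 m³/s; ΣQ_DR = 196.0 m³/s.
V = ΣQ_DR · Δt = 196.0 × 3600 s = 7.056 × 10^5 m³.
Over A = 14.3 km², depth = V / A = 49.3 mm.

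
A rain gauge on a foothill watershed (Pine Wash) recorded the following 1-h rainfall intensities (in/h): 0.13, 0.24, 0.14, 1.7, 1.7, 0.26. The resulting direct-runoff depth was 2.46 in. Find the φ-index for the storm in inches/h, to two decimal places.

Only the 2 blocks with intensity above φ contribute runoff: 1.7, 1.7 in/h.
Σ(I−φ)·Δt = d  ⇒  (1.7+1.7 − 2φ)·1 = 2.46
φ = (3.400 − 2.46/1) / 2 = 0.47 in/h.

φ ≈ 0.47 in/h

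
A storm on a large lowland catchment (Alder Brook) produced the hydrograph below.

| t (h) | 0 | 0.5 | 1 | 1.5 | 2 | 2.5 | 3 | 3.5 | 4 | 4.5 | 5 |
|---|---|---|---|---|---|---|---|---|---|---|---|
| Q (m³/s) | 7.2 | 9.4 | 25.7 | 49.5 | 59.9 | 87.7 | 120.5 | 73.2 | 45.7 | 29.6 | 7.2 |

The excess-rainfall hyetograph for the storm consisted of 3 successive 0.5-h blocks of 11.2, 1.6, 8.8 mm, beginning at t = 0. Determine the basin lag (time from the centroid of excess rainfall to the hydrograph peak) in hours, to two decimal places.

Centroid of excess rainfall: t_c = Σ P_i·t̄_i / ΣP_i = 0.6944 h (block centres at 0.25, 0.75, 1.25 h).
Hydrograph peak occurs at t = 3 h, so basin lag t_L = 3 − 0.6944 = 2.31 h.

t_L ≈ 2.31 h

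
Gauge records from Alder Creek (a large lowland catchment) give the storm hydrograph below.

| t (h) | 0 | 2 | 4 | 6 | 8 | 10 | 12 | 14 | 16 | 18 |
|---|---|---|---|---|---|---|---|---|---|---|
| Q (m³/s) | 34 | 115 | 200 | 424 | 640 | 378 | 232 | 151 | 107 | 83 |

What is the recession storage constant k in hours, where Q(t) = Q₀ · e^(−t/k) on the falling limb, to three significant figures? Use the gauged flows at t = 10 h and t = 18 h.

On the falling limb, Q drops from 378 to 83 m³/s between t = 10 h and t = 18 h (Δt = 8 h).
k = −Δt / ln(Q₂/Q₁) = −8 / ln(83/378) = 5.28 h.

k ≈ 5.28 h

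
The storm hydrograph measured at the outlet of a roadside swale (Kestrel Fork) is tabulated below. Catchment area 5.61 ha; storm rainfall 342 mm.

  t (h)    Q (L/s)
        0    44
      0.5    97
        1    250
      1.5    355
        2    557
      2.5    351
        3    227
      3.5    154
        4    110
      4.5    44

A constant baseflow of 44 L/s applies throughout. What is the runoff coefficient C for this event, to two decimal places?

ΣQ_DR = 1749 L/s; V = ΣQ_DR·Δt = 3.148 × 10^6 L.
Runoff depth d = V / A = 56.12 mm.
C = d / P = 56.12 / 342 = 0.16.

C ≈ 0.16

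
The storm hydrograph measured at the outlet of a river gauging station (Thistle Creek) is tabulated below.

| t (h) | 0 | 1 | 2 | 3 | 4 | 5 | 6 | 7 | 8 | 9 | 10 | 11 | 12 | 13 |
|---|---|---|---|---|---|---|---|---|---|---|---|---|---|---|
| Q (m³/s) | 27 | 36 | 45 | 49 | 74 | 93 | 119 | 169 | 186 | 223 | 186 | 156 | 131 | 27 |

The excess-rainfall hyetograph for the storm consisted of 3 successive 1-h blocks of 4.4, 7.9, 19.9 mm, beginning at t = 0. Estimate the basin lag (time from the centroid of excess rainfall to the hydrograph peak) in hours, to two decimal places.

t_L ≈ 7.02 h

Centroid of excess rainfall: t_c = Σ P_i·t̄_i / ΣP_i = 1.9814 h (block centres at 0.5, 1.5, 2.5 h).
Hydrograph peak occurs at t = 9 h, so basin lag t_L = 9 − 1.9814 = 7.02 h.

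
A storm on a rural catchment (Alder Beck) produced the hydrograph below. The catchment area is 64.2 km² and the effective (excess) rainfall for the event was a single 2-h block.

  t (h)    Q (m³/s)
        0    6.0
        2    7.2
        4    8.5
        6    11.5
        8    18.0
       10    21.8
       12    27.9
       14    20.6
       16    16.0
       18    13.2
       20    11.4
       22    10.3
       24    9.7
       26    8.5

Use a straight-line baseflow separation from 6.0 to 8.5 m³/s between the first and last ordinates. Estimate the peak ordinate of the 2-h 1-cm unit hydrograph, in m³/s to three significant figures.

U_p ≈ 20.8 m³/s

Direct runoff: 0.00, 1.01, 2.12, 4.92, 11.23, 14.84, 20.75, 13.25, 8.46, 5.47, 3.48, 2.18, 1.39, 0.00 m³/s; ΣQ_DR = 89.10 m³/s, peak = 20.75 m³/s.
Runoff depth d = ΣQ_DR·Δt / A = 89.10 × 7200 / (64.2 km²) = 9.993 mm.
The 1-cm UH is the DRH scaled by (10 mm)/d, so U_p = 20.75 × 10/9.993 = 20.8 m³/s.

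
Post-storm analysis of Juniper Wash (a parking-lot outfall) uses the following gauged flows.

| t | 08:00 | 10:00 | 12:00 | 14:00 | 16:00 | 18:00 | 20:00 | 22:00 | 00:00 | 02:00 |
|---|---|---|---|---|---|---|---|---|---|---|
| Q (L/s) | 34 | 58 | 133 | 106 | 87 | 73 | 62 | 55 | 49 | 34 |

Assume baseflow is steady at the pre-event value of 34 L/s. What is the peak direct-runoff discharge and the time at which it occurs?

Subtracting baseflow gives direct-runoff ordinates: 0.0, 24.0, 99.0, 72.0, 53.0, 39.0, 28.0, 21.0, 15.0, 0.0 L/s.
The maximum is 99.0 L/s, occurring at the reading for t = 12:00.

Q_p = 99.0 L/s at t = 12:00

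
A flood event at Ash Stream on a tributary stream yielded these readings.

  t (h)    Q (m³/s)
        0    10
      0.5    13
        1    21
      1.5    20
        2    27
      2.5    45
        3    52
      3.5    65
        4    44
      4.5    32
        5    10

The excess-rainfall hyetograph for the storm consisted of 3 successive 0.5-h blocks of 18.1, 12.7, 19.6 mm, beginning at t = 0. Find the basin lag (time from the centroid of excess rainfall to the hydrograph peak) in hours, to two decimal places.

Centroid of excess rainfall: t_c = Σ P_i·t̄_i / ΣP_i = 0.7649 h (block centres at 0.25, 0.75, 1.25 h).
Hydrograph peak occurs at t = 3.5 h, so basin lag t_L = 3.5 − 0.7649 = 2.74 h.

t_L ≈ 2.74 h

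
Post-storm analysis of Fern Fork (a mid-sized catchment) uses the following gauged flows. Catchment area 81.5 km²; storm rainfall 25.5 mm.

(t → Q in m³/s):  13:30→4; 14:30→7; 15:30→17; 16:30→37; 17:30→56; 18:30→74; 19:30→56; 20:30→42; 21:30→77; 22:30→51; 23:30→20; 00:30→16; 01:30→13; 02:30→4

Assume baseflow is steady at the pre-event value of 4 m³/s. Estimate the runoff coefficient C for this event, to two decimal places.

ΣQ_DR = 418.0 m³/s; V = ΣQ_DR·Δt = 1.505 × 10^6 m³.
Runoff depth d = V / A = 18.46 mm.
C = d / P = 18.46 / 25.5 = 0.72.

C ≈ 0.72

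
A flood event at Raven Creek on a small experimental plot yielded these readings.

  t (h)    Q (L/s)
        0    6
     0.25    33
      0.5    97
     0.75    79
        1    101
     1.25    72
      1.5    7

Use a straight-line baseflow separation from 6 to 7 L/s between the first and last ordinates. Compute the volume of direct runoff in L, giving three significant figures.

Direct-runoff ordinates (Q − Q_b): 0.00, 26.83, 90.67, 72.50, 94.33, 65.17, 0.00 L/s.
ΣQ_DR = 349.5 L/s.
With Δt = 0.25 h = 900 s, V = ΣQ_DR · Δt = 349.5 × 900 = 3.15 × 10^5 L.

V ≈ 3.15 × 10^5 L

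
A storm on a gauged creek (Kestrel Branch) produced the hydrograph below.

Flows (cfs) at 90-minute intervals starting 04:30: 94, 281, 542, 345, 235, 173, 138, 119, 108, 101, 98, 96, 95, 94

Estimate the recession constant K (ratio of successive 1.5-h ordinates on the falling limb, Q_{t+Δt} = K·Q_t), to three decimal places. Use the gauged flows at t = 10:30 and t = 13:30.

Using the recession-limb readings at t = 10:30 and t = 13:30: Q falls from 235 to 138 cfs over 2 intervals.
K = (Q₂/Q₁)^(1/2) = (138/235)^(1/2) = 0.766.

K ≈ 0.766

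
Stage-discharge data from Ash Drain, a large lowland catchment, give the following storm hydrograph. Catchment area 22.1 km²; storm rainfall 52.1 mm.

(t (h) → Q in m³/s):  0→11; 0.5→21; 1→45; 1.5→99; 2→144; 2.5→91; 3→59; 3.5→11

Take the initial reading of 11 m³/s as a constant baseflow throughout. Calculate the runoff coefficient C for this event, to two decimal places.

ΣQ_DR = 393.0 m³/s; V = ΣQ_DR·Δt = 7.074 × 10^5 m³.
Runoff depth d = V / A = 32.01 mm.
C = d / P = 32.01 / 52.1 = 0.61.

C ≈ 0.61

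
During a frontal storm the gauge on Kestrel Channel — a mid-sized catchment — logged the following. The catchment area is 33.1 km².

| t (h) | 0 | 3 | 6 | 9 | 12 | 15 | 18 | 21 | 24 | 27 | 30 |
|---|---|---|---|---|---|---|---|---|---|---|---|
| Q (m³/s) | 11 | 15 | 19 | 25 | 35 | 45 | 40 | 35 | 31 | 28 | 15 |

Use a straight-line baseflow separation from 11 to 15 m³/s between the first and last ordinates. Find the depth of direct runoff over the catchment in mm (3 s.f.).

Direct runoff: 0.00, 3.60, 7.20, 12.80, 22.40, 32.00, 26.60, 21.20, 16.80, 13.40, 0.00 m³/s; ΣQ_DR = 156.0 m³/s.
V = ΣQ_DR · Δt = 156.0 × 10800 s = 1.685 × 10^6 m³.
Over A = 33.1 km², depth = V / A = 50.9 mm.

d ≈ 50.9 mm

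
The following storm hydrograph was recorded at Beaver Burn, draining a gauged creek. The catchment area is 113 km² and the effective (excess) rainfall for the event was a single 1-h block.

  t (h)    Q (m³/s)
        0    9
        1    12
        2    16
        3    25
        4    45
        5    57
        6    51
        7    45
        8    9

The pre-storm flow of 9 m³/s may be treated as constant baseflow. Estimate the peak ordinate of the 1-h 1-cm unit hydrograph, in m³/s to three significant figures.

U_p ≈ 80.1 m³/s

Direct runoff: 0.0, 3.0, 7.0, 16.0, 36.0, 48.0, 42.0, 36.0, 0.0 m³/s; ΣQ_DR = 188.0 m³/s, peak = 48.0 m³/s.
Runoff depth d = ΣQ_DR·Δt / A = 188.0 × 3600 / (113 km²) = 5.989 mm.
The 1-cm UH is the DRH scaled by (10 mm)/d, so U_p = 48.0 × 10/5.989 = 80.1 m³/s.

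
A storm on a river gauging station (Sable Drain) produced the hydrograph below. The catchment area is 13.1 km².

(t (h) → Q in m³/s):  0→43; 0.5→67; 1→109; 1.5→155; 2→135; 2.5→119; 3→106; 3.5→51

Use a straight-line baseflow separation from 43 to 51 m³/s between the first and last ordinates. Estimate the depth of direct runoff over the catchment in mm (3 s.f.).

Direct runoff: 0.00, 22.86, 63.71, 108.57, 87.43, 70.29, 56.14, 0.00 m³/s; ΣQ_DR = 409.0 m³/s.
V = ΣQ_DR · Δt = 409.0 × 1800 s = 7.362 × 10^5 m³.
Over A = 13.1 km², depth = V / A = 56.2 mm.

d ≈ 56.2 mm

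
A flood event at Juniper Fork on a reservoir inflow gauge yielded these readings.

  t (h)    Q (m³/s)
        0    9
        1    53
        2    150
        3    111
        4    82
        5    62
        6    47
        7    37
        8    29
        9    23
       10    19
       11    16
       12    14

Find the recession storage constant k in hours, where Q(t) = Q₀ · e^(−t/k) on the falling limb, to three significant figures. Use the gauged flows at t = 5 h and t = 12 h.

On the falling limb, Q drops from 62 to 14 m³/s between t = 5 h and t = 12 h (Δt = 7 h).
k = −Δt / ln(Q₂/Q₁) = −7 / ln(14/62) = 4.70 h.

k ≈ 4.70 h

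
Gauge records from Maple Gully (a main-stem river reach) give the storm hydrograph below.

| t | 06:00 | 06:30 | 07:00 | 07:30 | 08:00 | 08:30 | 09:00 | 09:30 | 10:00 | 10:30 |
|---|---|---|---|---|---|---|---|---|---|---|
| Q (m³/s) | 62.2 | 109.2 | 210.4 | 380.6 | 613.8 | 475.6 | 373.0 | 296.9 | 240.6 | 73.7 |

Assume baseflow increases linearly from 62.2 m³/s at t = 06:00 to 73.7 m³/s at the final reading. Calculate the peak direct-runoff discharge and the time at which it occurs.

Subtracting baseflow gives direct-runoff ordinates: 0.00, 45.72, 145.64, 314.57, 546.49, 407.01, 303.13, 225.76, 168.18, 0.00 m³/s.
The maximum is 546.49 m³/s, occurring at the reading for t = 08:00.

Q_p = 546.49 m³/s at t = 08:00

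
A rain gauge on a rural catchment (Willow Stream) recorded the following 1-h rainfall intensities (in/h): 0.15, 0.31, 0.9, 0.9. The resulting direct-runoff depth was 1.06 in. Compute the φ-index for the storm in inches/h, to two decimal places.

Only the 2 blocks with intensity above φ contribute runoff: 0.9, 0.9 in/h.
Σ(I−φ)·Δt = d  ⇒  (0.9+0.9 − 2φ)·1 = 1.06
φ = (1.800 − 1.06/1) / 2 = 0.37 in/h.

φ ≈ 0.37 in/h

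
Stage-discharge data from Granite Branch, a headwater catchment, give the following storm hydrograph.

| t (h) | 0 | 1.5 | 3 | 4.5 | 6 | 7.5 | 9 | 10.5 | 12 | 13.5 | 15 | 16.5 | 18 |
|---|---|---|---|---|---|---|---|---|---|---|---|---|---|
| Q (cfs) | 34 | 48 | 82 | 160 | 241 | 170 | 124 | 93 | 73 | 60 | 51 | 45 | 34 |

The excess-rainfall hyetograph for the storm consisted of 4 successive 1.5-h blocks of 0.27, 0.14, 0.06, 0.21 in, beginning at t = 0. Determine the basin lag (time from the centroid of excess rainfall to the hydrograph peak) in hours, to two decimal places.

Centroid of excess rainfall: t_c = Σ P_i·t̄_i / ΣP_i = 2.7132 h (block centres at 0.75, 2.25, 3.75, 5.25 h).
Hydrograph peak occurs at t = 6 h, so basin lag t_L = 6 − 2.7132 = 3.29 h.

t_L ≈ 3.29 h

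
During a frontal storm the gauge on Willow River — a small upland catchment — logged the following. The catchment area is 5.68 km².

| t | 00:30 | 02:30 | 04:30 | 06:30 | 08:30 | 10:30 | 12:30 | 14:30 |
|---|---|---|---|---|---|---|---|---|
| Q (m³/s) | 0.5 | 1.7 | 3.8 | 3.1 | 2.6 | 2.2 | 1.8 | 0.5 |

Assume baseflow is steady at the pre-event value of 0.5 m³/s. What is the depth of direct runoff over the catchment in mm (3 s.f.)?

Direct runoff: 0.0, 1.2, 3.3, 2.6, 2.1, 1.7, 1.3, 0.0 m³/s; ΣQ_DR = 12.20 m³/s.
V = ΣQ_DR · Δt = 12.20 × 7200 s = 87840 m³.
Over A = 5.68 km², depth = V / A = 15.5 mm.

d ≈ 15.5 mm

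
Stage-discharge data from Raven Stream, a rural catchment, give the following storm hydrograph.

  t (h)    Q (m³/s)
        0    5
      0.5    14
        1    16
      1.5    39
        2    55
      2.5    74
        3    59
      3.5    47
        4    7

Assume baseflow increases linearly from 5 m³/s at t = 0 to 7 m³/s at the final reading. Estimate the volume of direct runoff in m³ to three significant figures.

Direct-runoff ordinates (Q − Q_b): 0.00, 8.75, 10.50, 33.25, 49.00, 67.75, 52.50, 40.25, 0.00 m³/s.
ΣQ_DR = 262.0 m³/s.
With Δt = 0.5 h = 1800 s, V = ΣQ_DR · Δt = 262.0 × 1800 = 4.72 × 10^5 m³.

V ≈ 4.72 × 10^5 m³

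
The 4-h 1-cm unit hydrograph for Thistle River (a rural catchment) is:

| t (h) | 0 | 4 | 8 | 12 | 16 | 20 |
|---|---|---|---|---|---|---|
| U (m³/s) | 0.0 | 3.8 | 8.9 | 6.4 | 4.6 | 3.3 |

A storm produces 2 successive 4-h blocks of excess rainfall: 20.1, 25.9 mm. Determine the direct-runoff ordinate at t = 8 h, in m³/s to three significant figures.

Q ≈ 27.7 m³/s

By discrete convolution, Q_j = Σ (P_i / 10 mm) · U_{j−i}.
At t = 8 h (j=2): Q = (20.1/10)·8.9 + (25.9/10)·3.8 = 27.7 m³/s.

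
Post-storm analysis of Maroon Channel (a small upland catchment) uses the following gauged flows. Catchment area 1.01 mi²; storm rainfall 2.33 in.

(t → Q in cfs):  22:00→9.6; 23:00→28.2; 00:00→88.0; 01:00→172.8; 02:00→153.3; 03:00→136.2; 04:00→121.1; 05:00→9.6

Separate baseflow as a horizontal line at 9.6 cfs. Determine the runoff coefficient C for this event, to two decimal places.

ΣQ_DR = 642.0 cfs; V = ΣQ_DR·Δt = 2.311 × 10^6 ft³.
Runoff depth d = V / A = 0.9850 in.
C = d / P = 0.9850 / 2.33 = 0.42.

C ≈ 0.42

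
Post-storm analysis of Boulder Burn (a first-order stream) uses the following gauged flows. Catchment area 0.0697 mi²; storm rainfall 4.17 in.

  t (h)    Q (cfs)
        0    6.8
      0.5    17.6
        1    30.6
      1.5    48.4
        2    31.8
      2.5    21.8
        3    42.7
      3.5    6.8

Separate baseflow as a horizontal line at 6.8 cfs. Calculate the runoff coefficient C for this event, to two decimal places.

ΣQ_DR = 152.1 cfs; V = ΣQ_DR·Δt = 2.738 × 10^5 ft³.
Runoff depth d = V / A = 1.691 in.
C = d / P = 1.691 / 4.17 = 0.41.

C ≈ 0.41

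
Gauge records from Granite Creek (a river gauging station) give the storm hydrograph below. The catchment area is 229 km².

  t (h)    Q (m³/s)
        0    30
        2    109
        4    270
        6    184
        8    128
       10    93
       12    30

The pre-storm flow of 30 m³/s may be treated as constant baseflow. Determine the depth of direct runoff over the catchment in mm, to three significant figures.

d ≈ 19.9 mm

Direct runoff: 0.0, 79.0, 240.0, 154.0, 98.0, 63.0, 0.0 m³/s; ΣQ_DR = 634.0 m³/s.
V = ΣQ_DR · Δt = 634.0 × 7200 s = 4.565 × 10^6 m³.
Over A = 229 km², depth = V / A = 19.9 mm.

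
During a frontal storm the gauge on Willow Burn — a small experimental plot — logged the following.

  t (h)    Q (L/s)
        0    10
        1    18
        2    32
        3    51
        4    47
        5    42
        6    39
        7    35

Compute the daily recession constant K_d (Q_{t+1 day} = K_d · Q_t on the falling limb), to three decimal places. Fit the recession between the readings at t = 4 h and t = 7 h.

K_d ≈ 0.095

Between t = 4 h and t = 7 h the flow falls from 47 to 35 L/s over 3×1 h = 3 h.
Per-interval ratio K = (35/47)^(1/3) = 0.9064; K_d = K^(24/1) = 0.095.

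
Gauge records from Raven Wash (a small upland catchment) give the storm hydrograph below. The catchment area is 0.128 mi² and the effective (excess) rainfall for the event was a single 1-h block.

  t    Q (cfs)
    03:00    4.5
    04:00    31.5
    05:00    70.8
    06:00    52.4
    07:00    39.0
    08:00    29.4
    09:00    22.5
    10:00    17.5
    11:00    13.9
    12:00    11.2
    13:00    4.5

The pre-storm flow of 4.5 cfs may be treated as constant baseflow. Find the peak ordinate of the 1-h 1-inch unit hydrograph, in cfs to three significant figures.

Direct runoff: 0.0, 27.0, 66.3, 47.9, 34.5, 24.9, 18.0, 13.0, 9.4, 6.7, 0.0 cfs; ΣQ_DR = 247.7 cfs, peak = 66.3 cfs.
Runoff depth d = ΣQ_DR·Δt / A = 247.7 × 3600 / (0.128 mi²) = 2.999 in.
The 1-inch UH is the DRH scaled by (1 in)/d, so U_p = 66.3 × 1/2.999 = 22.1 cfs.

U_p ≈ 22.1 cfs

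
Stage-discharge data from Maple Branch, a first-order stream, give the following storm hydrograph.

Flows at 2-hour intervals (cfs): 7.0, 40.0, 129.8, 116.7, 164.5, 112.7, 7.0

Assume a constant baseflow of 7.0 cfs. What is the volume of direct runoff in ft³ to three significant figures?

Direct-runoff ordinates (Q − Q_b): 0.0, 33.0, 122.8, 109.7, 157.5, 105.7, 0.0 cfs.
ΣQ_DR = 528.7 cfs.
With Δt = 2 h = 7200 s, V = ΣQ_DR · Δt = 528.7 × 7200 = 3.81 × 10^6 ft³.

V ≈ 3.81 × 10^6 ft³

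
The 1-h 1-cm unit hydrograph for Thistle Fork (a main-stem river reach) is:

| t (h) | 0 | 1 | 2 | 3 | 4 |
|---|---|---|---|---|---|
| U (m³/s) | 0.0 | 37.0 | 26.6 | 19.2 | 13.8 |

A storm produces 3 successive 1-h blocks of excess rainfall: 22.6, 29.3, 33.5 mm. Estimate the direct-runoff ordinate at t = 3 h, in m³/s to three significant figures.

Q ≈ 245 m³/s

By discrete convolution, Q_j = Σ (P_i / 10 mm) · U_{j−i}.
At t = 3 h (j=3): Q = (22.6/10)·19.2 + (29.3/10)·26.6 + (33.5/10)·37.0 = 245 m³/s.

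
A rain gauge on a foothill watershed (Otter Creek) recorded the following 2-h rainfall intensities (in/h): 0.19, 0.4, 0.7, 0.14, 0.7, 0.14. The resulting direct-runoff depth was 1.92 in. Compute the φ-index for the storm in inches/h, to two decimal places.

φ ≈ 0.28 in/h

Only the 3 blocks with intensity above φ contribute runoff: 0.4, 0.7, 0.7 in/h.
Σ(I−φ)·Δt = d  ⇒  (0.4+0.7+0.7 − 3φ)·2 = 1.92
φ = (1.800 − 1.92/2) / 3 = 0.28 in/h.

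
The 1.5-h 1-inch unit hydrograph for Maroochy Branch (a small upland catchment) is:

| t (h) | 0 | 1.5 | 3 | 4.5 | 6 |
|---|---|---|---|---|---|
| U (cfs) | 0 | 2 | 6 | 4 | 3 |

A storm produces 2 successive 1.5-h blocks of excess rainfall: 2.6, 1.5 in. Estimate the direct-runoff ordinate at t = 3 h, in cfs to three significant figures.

Q ≈ 18.6 cfs

By discrete convolution, Q_j = Σ (P_i / 1 in) · U_{j−i}.
At t = 3 h (j=2): Q = (2.6/1)·6 + (1.5/1)·2 = 18.6 cfs.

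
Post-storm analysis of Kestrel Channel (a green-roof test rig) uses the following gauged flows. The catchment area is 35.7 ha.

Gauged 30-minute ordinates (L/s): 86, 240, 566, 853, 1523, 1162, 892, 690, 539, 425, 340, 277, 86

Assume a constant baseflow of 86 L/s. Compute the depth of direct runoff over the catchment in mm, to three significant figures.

d ≈ 33.1 mm

Direct runoff: 0.0, 154.0, 480.0, 767.0, 1437.0, 1076.0, 806.0, 604.0, 453.0, 339.0, 254.0, 191.0, 0.0 L/s; ΣQ_DR = 6561 L/s.
V = ΣQ_DR · Δt = 6561 × 1800 s = 1.181 × 10^7 L.
Over A = 35.7 ha, depth = V / A = 33.1 mm.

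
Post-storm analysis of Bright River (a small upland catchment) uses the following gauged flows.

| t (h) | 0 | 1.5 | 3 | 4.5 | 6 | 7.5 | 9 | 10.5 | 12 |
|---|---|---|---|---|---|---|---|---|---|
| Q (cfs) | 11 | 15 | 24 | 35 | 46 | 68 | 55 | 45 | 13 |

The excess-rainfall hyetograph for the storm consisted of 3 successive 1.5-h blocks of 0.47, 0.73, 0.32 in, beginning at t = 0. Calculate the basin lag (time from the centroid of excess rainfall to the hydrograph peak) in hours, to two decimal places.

Centroid of excess rainfall: t_c = Σ P_i·t̄_i / ΣP_i = 2.1020 h (block centres at 0.75, 2.25, 3.75 h).
Hydrograph peak occurs at t = 7.5 h, so basin lag t_L = 7.5 − 2.1020 = 5.40 h.

t_L ≈ 5.40 h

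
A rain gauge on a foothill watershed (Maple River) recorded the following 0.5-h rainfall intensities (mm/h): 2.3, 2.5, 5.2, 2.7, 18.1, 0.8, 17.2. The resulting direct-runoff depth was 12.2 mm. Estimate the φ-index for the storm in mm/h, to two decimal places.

Only the 2 blocks with intensity above φ contribute runoff: 18.1, 17.2 mm/h.
Σ(I−φ)·Δt = d  ⇒  (18.1+17.2 − 2φ)·0.5 = 12.2
φ = (35.30 − 12.2/0.5) / 2 = 5.45 mm/h.

φ ≈ 5.45 mm/h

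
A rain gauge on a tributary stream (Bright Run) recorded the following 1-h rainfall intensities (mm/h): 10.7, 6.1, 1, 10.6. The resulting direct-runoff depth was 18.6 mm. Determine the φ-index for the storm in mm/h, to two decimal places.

φ ≈ 2.93 mm/h

Only the 3 blocks with intensity above φ contribute runoff: 10.7, 6.1, 10.6 mm/h.
Σ(I−φ)·Δt = d  ⇒  (10.7+6.1+10.6 − 3φ)·1 = 18.6
φ = (27.40 − 18.6/1) / 3 = 2.93 mm/h.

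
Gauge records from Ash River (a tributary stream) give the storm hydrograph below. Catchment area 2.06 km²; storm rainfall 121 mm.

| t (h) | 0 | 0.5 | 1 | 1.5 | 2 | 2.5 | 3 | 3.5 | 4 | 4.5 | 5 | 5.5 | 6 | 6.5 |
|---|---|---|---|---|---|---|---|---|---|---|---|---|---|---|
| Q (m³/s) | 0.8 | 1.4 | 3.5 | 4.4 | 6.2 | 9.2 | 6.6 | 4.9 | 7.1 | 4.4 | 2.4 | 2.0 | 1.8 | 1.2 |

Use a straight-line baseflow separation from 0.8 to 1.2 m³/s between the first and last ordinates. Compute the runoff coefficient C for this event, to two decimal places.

ΣQ_DR = 41.90 m³/s; V = ΣQ_DR·Δt = 75420 m³.
Runoff depth d = V / A = 36.61 mm.
C = d / P = 36.61 / 121 = 0.30.

C ≈ 0.30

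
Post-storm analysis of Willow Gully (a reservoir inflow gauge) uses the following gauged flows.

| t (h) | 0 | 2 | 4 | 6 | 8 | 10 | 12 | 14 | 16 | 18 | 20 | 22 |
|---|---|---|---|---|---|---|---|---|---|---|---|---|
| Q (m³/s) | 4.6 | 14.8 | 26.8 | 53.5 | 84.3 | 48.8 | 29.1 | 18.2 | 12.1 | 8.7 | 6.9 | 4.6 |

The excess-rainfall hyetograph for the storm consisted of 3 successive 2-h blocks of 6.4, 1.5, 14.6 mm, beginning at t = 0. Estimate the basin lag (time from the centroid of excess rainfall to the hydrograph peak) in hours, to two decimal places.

Centroid of excess rainfall: t_c = Σ P_i·t̄_i / ΣP_i = 3.7289 h (block centres at 1, 3, 5 h).
Hydrograph peak occurs at t = 8 h, so basin lag t_L = 8 − 3.7289 = 4.27 h.

t_L ≈ 4.27 h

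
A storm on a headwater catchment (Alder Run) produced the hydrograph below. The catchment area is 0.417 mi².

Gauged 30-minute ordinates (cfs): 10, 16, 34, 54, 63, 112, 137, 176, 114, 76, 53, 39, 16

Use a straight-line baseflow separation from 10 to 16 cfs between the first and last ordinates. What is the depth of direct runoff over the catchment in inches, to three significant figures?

Direct runoff: 0.00, 5.50, 23.00, 42.50, 51.00, 99.50, 124.00, 162.50, 100.00, 61.50, 38.00, 23.50, 0.00 cfs; ΣQ_DR = 731.0 cfs.
V = ΣQ_DR · Δt = 731.0 × 1800 s = 1.316 × 10^6 ft³.
Over A = 0.417 mi², depth = V / A = 1.36 in.

d ≈ 1.36 in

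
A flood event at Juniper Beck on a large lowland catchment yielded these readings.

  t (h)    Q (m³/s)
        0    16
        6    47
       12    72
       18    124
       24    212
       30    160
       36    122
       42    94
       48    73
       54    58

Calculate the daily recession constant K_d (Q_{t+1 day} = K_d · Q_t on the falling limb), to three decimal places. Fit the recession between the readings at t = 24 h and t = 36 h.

Between t = 24 h and t = 36 h the flow falls from 212 to 122 m³/s over 2×6 h = 12 h.
Per-interval ratio K = (122/212)^(1/2) = 0.7586; K_d = K^(24/6) = 0.331.

K_d ≈ 0.331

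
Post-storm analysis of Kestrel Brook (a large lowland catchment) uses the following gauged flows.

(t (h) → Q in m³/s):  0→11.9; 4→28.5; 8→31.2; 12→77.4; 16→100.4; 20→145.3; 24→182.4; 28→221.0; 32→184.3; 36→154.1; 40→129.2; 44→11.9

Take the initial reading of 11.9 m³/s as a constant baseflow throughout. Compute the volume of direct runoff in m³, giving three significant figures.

Direct-runoff ordinates (Q − Q_b): 0.0, 16.6, 19.3, 65.5, 88.5, 133.4, 170.5, 209.1, 172.4, 142.2, 117.3, 0.0 m³/s.
ΣQ_DR = 1135 m³/s.
With Δt = 4 h = 14400 s, V = ΣQ_DR · Δt = 1135 × 14400 = 1.63 × 10^7 m³.

V ≈ 1.63 × 10^7 m³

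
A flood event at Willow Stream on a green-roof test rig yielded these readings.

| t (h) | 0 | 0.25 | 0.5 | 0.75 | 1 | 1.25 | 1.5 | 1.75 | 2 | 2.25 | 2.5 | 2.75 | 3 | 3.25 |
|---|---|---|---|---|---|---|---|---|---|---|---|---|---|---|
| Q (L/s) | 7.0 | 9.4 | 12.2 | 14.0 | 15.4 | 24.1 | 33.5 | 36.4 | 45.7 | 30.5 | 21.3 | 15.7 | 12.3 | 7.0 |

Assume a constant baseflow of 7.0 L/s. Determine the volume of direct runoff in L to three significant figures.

Direct-runoff ordinates (Q − Q_b): 0.0, 2.4, 5.2, 7.0, 8.4, 17.1, 26.5, 29.4, 38.7, 23.5, 14.3, 8.7, 5.3, 0.0 L/s.
ΣQ_DR = 186.5 L/s.
With Δt = 0.25 h = 900 s, V = ΣQ_DR · Δt = 186.5 × 900 = 1.68 × 10^5 L.

V ≈ 1.68 × 10^5 L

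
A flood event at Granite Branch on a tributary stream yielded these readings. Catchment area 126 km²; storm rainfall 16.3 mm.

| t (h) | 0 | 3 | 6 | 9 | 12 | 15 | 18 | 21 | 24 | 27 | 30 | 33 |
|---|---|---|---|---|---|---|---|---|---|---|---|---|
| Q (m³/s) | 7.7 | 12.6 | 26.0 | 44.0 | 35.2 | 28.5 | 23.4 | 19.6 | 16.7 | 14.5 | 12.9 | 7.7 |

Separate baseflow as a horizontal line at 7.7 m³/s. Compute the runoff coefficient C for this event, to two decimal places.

C ≈ 0.82

ΣQ_DR = 156.4 m³/s; V = ΣQ_DR·Δt = 1.689 × 10^6 m³.
Runoff depth d = V / A = 13.41 mm.
C = d / P = 13.41 / 16.3 = 0.82.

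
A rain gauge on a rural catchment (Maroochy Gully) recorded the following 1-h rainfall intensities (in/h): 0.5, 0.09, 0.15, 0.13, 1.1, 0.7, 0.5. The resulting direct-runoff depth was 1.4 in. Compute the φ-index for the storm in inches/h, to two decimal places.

Only the 4 blocks with intensity above φ contribute runoff: 0.5, 1.1, 0.7, 0.5 in/h.
Σ(I−φ)·Δt = d  ⇒  (0.5+1.1+0.7+0.5 − 4φ)·1 = 1.4
φ = (2.800 − 1.4/1) / 4 = 0.35 in/h.

φ ≈ 0.35 in/h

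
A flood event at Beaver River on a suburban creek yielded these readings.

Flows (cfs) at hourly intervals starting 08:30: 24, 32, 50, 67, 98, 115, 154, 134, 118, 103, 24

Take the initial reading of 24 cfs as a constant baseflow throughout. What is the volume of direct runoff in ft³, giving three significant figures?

V ≈ 2.36 × 10^6 ft³

Direct-runoff ordinates (Q − Q_b): 0.0, 8.0, 26.0, 43.0, 74.0, 91.0, 130.0, 110.0, 94.0, 79.0, 0.0 cfs.
ΣQ_DR = 655.0 cfs.
With Δt = 1 h = 3600 s, V = ΣQ_DR · Δt = 655.0 × 3600 = 2.36 × 10^6 ft³.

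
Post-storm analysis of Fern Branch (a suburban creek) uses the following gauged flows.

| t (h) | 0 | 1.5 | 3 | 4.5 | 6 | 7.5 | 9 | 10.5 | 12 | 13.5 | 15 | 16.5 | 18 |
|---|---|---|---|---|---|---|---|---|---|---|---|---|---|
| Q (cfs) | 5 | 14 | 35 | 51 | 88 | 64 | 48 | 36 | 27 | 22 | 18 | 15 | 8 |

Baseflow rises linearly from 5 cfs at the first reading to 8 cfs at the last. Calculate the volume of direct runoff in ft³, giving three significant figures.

V ≈ 1.87 × 10^6 ft³

Direct-runoff ordinates (Q − Q_b): 0.00, 8.75, 29.50, 45.25, 82.00, 57.75, 41.50, 29.25, 20.00, 14.75, 10.50, 7.25, 0.00 cfs.
ΣQ_DR = 346.5 cfs.
With Δt = 1.5 h = 5400 s, V = ΣQ_DR · Δt = 346.5 × 5400 = 1.87 × 10^6 ft³.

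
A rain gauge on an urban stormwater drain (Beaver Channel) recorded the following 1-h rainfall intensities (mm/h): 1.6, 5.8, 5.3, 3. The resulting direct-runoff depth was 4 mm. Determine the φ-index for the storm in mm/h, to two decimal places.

Only the 2 blocks with intensity above φ contribute runoff: 5.8, 5.3 mm/h.
Σ(I−φ)·Δt = d  ⇒  (5.8+5.3 − 2φ)·1 = 4
φ = (11.10 − 4/1) / 2 = 3.55 mm/h.

φ ≈ 3.55 mm/h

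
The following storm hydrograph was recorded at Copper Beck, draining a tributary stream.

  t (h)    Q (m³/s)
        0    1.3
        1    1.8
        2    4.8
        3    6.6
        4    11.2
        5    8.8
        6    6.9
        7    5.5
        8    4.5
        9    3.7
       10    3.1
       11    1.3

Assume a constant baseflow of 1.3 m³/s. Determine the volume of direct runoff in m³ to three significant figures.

Direct-runoff ordinates (Q − Q_b): 0.0, 0.5, 3.5, 5.3, 9.9, 7.5, 5.6, 4.2, 3.2, 2.4, 1.8, 0.0 m³/s.
ΣQ_DR = 43.90 m³/s.
With Δt = 1 h = 3600 s, V = ΣQ_DR · Δt = 43.90 × 3600 = 1.58 × 10^5 m³.

V ≈ 1.58 × 10^5 m³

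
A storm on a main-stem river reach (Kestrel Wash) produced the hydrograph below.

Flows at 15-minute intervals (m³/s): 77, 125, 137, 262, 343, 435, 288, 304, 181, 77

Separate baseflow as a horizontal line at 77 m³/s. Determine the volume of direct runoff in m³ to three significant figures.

Direct-runoff ordinates (Q − Q_b): 0.0, 48.0, 60.0, 185.0, 266.0, 358.0, 211.0, 227.0, 104.0, 0.0 m³/s.
ΣQ_DR = 1459 m³/s.
With Δt = 0.25 h = 900 s, V = ΣQ_DR · Δt = 1459 × 900 = 1.31 × 10^6 m³.

V ≈ 1.31 × 10^6 m³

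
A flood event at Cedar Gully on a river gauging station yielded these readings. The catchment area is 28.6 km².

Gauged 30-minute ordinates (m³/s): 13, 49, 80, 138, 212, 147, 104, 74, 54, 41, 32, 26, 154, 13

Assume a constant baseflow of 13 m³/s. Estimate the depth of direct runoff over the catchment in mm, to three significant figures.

Direct runoff: 0.0, 36.0, 67.0, 125.0, 199.0, 134.0, 91.0, 61.0, 41.0, 28.0, 19.0, 13.0, 141.0, 0.0 m³/s; ΣQ_DR = 955.0 m³/s.
V = ΣQ_DR · Δt = 955.0 × 1800 s = 1.719 × 10^6 m³.
Over A = 28.6 km², depth = V / A = 60.1 mm.

d ≈ 60.1 mm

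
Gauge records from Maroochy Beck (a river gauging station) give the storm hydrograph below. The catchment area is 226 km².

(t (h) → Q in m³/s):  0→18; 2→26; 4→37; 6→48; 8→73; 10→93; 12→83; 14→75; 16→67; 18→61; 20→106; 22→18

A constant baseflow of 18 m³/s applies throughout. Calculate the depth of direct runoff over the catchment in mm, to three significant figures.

Direct runoff: 0.0, 8.0, 19.0, 30.0, 55.0, 75.0, 65.0, 57.0, 49.0, 43.0, 88.0, 0.0 m³/s; ΣQ_DR = 489.0 m³/s.
V = ΣQ_DR · Δt = 489.0 × 7200 s = 3.521 × 10^6 m³.
Over A = 226 km², depth = V / A = 15.6 mm.

d ≈ 15.6 mm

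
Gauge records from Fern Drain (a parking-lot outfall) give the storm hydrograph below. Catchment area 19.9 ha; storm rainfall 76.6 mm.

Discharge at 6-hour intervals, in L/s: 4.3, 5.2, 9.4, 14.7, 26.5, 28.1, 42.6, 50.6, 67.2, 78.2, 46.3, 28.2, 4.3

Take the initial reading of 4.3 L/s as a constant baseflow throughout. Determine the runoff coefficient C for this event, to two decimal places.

ΣQ_DR = 349.7 L/s; V = ΣQ_DR·Δt = 7.554 × 10^6 L.
Runoff depth d = V / A = 37.96 mm.
C = d / P = 37.96 / 76.6 = 0.50.

C ≈ 0.50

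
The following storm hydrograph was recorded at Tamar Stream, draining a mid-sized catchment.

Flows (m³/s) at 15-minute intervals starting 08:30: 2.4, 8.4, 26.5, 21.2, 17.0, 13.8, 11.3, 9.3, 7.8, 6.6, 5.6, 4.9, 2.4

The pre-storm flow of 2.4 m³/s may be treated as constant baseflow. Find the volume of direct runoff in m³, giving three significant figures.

Direct-runoff ordinates (Q − Q_b): 0.0, 6.0, 24.1, 18.8, 14.6, 11.4, 8.9, 6.9, 5.4, 4.2, 3.2, 2.5, 0.0 m³/s.
ΣQ_DR = 106.0 m³/s.
With Δt = 0.25 h = 900 s, V = ΣQ_DR · Δt = 106.0 × 900 = 95400 m³.

V ≈ 95400 m³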